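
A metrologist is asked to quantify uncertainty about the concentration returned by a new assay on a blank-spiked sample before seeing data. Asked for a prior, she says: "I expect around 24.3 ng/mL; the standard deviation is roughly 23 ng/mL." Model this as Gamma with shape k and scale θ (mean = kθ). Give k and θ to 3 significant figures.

For Gamma(k, scale θ): mean = kθ, variance = kθ², so CV = 1/√k.
CV = SD/mean = 23/24.3 = 0.9465, hence k = 1/CV² = 1.12.
Then θ = mean/k = 24.3/1.12 = 21.8.

k ≈ 1.12, θ ≈ 21.8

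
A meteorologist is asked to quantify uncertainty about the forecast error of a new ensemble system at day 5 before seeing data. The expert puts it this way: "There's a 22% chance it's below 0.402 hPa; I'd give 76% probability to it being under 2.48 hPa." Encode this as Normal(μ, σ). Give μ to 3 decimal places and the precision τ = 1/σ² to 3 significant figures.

For Normal(μ,σ), the p-quantile is μ + z_p·σ. Here z_{0.22} = -0.7722, z_{0.76} = 0.7063.
So 0.402 = μ − 0.7722σ and 2.48 = μ + 0.7063σ.
Subtracting: σ = (2.48 − 0.402)/(0.7063 − (-0.7722)) = 1.405.
Then μ = 0.402 − (-0.7722)·1.405 = 1.487.
Precision τ = 1/σ² = 1/1.405² = 0.506.

μ = 1.487, τ = 0.506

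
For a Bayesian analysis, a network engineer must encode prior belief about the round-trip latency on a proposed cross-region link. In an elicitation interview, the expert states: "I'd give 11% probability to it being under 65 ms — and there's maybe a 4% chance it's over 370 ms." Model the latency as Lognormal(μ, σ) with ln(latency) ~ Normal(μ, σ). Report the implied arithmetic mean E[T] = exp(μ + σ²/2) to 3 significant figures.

E[T] ≈ 158 ms

If T ~ Lognormal(μ,σ) then ln T ~ Normal(μ,σ), so the p-quantile of ln T is μ + z_p·σ.
ln(65) = 4.174 and ln(370) = 5.914; z_{0.11} = -1.227, z_{0.96} = 1.751.
σ = (5.914 − 4.174)/(1.751 − (-1.227)) = 0.584.
μ = 4.174 − (-1.227)·0.584 = 4.891.
E[T] = exp(μ + σ²/2) = exp(4.891 + 0.1706) = 158 ms.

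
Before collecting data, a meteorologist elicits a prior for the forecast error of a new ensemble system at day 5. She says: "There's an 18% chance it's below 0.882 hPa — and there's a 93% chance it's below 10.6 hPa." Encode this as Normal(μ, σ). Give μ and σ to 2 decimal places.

The p-quantile of Normal(μ,σ) is μ + z_p·σ, with z_{0.18} = -0.9154 and z_{0.93} = 1.476.
Eliminate σ: μ = (z₂·x₁ − z₁·x₂)/(z₂ − z₁) = (1.476·0.882 − (-0.9154)·10.6)/2.391 = 4.60.
Then σ = (x₂ − x₁)/(z₂ − z₁) = (10.6 − 0.882)/2.391 = 4.06.

μ = 4.60, σ = 4.06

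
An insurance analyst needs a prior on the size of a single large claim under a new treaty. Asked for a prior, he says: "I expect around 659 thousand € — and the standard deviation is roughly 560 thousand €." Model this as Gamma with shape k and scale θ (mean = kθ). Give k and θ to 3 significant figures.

For Gamma(k, scale θ): mean = kθ, variance = kθ², so CV = 1/√k.
CV = SD/mean = 560/659 = 0.8498, hence k = 1/CV² = 1.38.
Then θ = mean/k = 659/1.38 = 476.

k ≈ 1.38, θ ≈ 476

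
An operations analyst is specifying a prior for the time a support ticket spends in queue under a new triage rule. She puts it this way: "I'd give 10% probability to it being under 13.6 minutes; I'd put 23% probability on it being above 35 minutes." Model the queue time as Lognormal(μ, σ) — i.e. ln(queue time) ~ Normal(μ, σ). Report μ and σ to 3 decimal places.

μ ≈ 3.210, σ ≈ 0.468

If T ~ Lognormal(μ,σ) then ln T ~ Normal(μ,σ), so the p-quantile of ln T is μ + z_p·σ.
ln(13.6) = 2.61 and ln(35) = 3.555; z_{0.1} = -1.282, z_{0.77} = 0.7388.
σ = (3.555 − 2.61)/(0.7388 − (-1.282)) = 0.468.
μ = 2.61 − (-1.282)·0.468 = 3.210.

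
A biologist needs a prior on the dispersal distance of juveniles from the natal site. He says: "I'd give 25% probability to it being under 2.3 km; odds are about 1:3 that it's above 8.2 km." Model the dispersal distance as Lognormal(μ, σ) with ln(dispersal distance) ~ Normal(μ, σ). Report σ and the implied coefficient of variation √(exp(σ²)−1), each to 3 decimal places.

σ ≈ 0.942, CV ≈ 1.196

If T ~ Lognormal(μ,σ) then ln T ~ Normal(μ,σ), so the p-quantile of ln T is μ + z_p·σ.
ln(2.3) = 0.8329 and ln(8.2) = 2.104; z_{0.25} = -0.6745, z_{0.75} = 0.6745.
σ = (2.104 − 0.8329)/(0.6745 − (-0.6745)) = 0.942.
μ = 0.8329 − (-0.6745)·0.942 = 1.469.
CV = √(exp(σ²)−1) = √(exp(0.8880)−1) = 1.196.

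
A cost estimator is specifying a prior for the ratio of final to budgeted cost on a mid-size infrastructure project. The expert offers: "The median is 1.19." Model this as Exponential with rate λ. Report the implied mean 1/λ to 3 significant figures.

mean ≈ 1.72

Exponential median = ln 2 / λ, so λ = ln 2 / 1.19 = 0.582.
Mean = 1/λ = 1.72.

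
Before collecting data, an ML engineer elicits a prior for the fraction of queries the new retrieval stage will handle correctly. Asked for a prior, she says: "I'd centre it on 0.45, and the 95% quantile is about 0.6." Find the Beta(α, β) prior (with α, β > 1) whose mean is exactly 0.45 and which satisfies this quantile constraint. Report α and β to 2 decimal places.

With mean 0.45 fixed, write α = 0.45s, β = 0.55s where s = α+β.
Need P(θ < 0.6) = 0.95 under Beta(0.45s, 0.55s). Normal approximation: (q−m)/√(m(1−m)/s) ≈ z_{0.95} = 1.64, so s ≈ 0.45·0.55·(1.64)²/(0.6−0.45)² = 29.8.
At s = 29.8: P(θ<0.6) ≈ 0.950. Adjusting to match 0.95 gives s ≈ 29.66.
So α = 0.45·29.66 ≈ 13.35, β = 0.55·29.66 ≈ 16.31.

α ≈ 13.35, β ≈ 16.31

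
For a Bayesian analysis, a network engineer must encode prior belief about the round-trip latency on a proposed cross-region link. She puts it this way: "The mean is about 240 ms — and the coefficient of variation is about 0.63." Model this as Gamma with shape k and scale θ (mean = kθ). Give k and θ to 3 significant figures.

k ≈ 2.52, θ ≈ 95.3

For Gamma(k, scale θ): mean = kθ, variance = kθ², so CV = 1/√k.
CV = 0.63, hence k = 1/CV² = 2.52.
Then θ = mean/k = 240/2.52 = 95.3.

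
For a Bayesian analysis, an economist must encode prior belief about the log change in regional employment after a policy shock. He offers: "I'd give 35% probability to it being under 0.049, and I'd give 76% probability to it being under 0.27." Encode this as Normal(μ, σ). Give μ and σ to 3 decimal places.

μ = 0.127, σ = 0.202

For Normal(μ,σ), the p-quantile is μ + z_p·σ. Here z_{0.35} = -0.3853, z_{0.76} = 0.7063.
So 0.049 = μ − 0.3853σ and 0.27 = μ + 0.7063σ.
Subtracting: σ = (0.27 − 0.049)/(0.7063 − (-0.3853)) = 0.202.
Then μ = 0.049 − (-0.3853)·0.202 = 0.127.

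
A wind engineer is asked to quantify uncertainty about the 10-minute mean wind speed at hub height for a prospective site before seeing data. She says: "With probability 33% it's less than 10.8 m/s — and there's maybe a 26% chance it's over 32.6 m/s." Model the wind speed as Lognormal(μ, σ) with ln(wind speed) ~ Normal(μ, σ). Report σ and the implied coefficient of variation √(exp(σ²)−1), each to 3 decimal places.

If T ~ Lognormal(μ,σ) then ln T ~ Normal(μ,σ), so the p-quantile of ln T is μ + z_p·σ.
ln(10.8) = 2.38 and ln(32.6) = 3.484; z_{0.33} = -0.4399, z_{0.74} = 0.6433.
σ = (3.484 − 2.38)/(0.6433 − (-0.4399)) = 1.020.
μ = 2.38 − (-0.4399)·1.020 = 2.828.
CV = √(exp(σ²)−1) = √(exp(1.0401)−1) = 1.353.

σ ≈ 1.020, CV ≈ 1.353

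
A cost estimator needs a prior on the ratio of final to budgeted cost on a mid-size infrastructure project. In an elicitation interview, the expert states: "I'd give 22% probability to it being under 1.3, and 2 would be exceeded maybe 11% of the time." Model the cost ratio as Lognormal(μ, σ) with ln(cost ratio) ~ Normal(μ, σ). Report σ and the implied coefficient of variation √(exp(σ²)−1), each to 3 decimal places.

σ ≈ 0.216, CV ≈ 0.218

If T ~ Lognormal(μ,σ) then ln T ~ Normal(μ,σ), so the p-quantile of ln T is μ + z_p·σ.
ln(1.3) = 0.2624 and ln(2) = 0.6931; z_{0.22} = -0.7722, z_{0.89} = 1.227.
σ = (0.6931 − 0.2624)/(1.227 − (-0.7722)) = 0.216.
μ = 0.2624 − (-0.7722)·0.216 = 0.429.
CV = √(exp(σ²)−1) = √(exp(0.0465)−1) = 0.218.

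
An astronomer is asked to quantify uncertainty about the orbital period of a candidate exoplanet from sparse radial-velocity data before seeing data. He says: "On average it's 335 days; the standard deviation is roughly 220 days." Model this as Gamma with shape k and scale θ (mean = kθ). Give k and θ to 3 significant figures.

k ≈ 2.32, θ ≈ 144

For Gamma(k, scale θ): mean = kθ, variance = kθ², so CV = 1/√k.
CV = SD/mean = 220/335 = 0.6567, hence k = 1/CV² = 2.32.
Then θ = mean/k = 335/2.32 = 144.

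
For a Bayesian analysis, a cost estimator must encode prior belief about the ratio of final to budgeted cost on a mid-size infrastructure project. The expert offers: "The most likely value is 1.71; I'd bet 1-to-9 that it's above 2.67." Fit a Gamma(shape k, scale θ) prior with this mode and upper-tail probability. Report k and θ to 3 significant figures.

Gamma(k,θ) with k>1 has mode (k−1)θ, so θ = 1.71/(k−1).
Need P(X < 2.67) = 0.9 with θ tied to k this way. Start at k = 2, θ = 1.71: P(X<2.67) ≈ 0.463.
Too low — raise k to concentrate. Iterating converges to k ≈ 10.4.
Then θ = 1.71/(10.4−1) ≈ 0.181.

k ≈ 10.4, θ ≈ 0.181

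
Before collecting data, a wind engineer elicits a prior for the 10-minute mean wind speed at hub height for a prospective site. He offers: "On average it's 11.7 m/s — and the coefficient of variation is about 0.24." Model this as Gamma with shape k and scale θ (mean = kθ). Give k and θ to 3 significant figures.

For Gamma(k, scale θ): mean = kθ, variance = kθ², so CV = 1/√k.
CV = 0.24, hence k = 1/CV² = 17.4.
Then θ = mean/k = 11.7/17.4 = 0.674.

k ≈ 17.4, θ ≈ 0.674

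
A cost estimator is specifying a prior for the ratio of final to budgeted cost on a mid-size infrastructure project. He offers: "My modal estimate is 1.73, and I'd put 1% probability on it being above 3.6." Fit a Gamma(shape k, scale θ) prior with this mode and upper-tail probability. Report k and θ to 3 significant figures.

k ≈ 10.1, θ ≈ 0.191

Gamma(k,θ) with k>1 has mode (k−1)θ, so θ = 1.73/(k−1).
Need P(X < 3.6) = 0.99 with θ tied to k this way. Start at k = 2, θ = 1.73: P(X<3.6) ≈ 0.615.
Too low — raise k to concentrate. Iterating converges to k ≈ 10.1.
Then θ = 1.73/(10.1−1) ≈ 0.191.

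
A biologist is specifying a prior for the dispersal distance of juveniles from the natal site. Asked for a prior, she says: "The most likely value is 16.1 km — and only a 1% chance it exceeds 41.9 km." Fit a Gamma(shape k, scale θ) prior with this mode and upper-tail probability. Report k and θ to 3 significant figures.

k ≈ 6.09, θ ≈ 3.17

Gamma(k,θ) with k>1 has mode (k−1)θ, so θ = 16.1/(k−1).
Need P(X < 41.9) = 0.99 with θ tied to k this way. Start at k = 2, θ = 16.1: P(X<41.9) ≈ 0.733.
Too low — raise k to concentrate. Iterating converges to k ≈ 6.09.
Then θ = 16.1/(6.09−1) ≈ 3.17.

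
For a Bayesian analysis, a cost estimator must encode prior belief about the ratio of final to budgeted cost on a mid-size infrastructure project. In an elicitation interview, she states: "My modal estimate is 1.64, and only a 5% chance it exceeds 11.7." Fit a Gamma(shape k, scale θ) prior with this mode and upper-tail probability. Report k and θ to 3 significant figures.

Gamma(k,θ) with k>1 has mode (k−1)θ, so θ = 1.64/(k−1).
Need P(X < 11.7) = 0.95 with θ tied to k this way. Start at k = 2, θ = 1.64: P(X<11.7) ≈ 0.994.
Too high — lower k to spread out. Iterating converges to k ≈ 1.56.
Then θ = 1.64/(1.56−1) ≈ 2.91.

k ≈ 1.56, θ ≈ 2.91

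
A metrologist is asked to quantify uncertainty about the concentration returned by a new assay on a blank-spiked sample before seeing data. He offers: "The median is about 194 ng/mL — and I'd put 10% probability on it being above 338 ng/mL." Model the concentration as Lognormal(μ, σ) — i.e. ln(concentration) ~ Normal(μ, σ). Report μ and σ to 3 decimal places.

If T ~ Lognormal(μ,σ) then ln T ~ Normal(μ,σ), so the p-quantile of ln T is μ + z_p·σ.
ln(194) = 5.268 and ln(338) = 5.823; z_{0.5} = 0, z_{0.9} = 1.282.
σ = (5.823 − 5.268)/(1.282 − (0)) = 0.433.
μ = 5.268 − (0)·0.433 = 5.268.

μ ≈ 5.268, σ ≈ 0.433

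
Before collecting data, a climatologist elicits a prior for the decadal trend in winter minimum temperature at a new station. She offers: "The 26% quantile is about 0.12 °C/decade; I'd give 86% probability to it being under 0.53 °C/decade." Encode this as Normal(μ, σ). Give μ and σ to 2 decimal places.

The p-quantile of Normal(μ,σ) is μ + z_p·σ, with z_{0.26} = -0.6433 and z_{0.86} = 1.08.
Eliminate σ: μ = (z₂·x₁ − z₁·x₂)/(z₂ − z₁) = (1.08·0.12 − (-0.6433)·0.53)/1.724 = 0.27.
Then σ = (x₂ − x₁)/(z₂ − z₁) = (0.53 − 0.12)/1.724 = 0.24.

μ = 0.27, σ = 0.24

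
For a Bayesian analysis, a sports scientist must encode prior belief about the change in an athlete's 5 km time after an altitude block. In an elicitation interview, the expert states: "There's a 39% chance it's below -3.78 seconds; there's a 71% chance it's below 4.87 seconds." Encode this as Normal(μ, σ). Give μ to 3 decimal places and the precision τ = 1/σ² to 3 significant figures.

μ = -0.878, τ = 0.00927

For Normal(μ,σ), the p-quantile is μ + z_p·σ. Here z_{0.39} = -0.2793, z_{0.71} = 0.5534.
So -3.78 = μ − 0.2793σ and 4.87 = μ + 0.5534σ.
Subtracting: σ = (4.87 − -3.78)/(0.5534 − (-0.2793)) = 10.388.
Then μ = -3.78 − (-0.2793)·10.388 = -0.878.
Precision τ = 1/σ² = 1/10.39² = 0.00927.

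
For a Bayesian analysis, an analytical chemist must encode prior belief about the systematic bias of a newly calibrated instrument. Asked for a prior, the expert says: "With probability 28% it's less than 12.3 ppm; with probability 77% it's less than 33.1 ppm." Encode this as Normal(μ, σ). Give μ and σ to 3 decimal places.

μ = 21.472, σ = 15.737

The p-quantile of Normal(μ,σ) is μ + z_p·σ, with z_{0.28} = -0.5828 and z_{0.77} = 0.7388.
Eliminate σ: μ = (z₂·x₁ − z₁·x₂)/(z₂ − z₁) = (0.7388·12.3 − (-0.5828)·33.1)/1.322 = 21.472.
Then σ = (x₂ − x₁)/(z₂ − z₁) = (33.1 − 12.3)/1.322 = 15.737.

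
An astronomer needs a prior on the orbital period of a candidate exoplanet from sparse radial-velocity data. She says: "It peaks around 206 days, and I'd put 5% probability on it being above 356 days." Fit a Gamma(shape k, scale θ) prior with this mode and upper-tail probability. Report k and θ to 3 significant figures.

k ≈ 10.3, θ ≈ 22.1

Gamma(k,θ) with k>1 has mode (k−1)θ, so θ = 206/(k−1).
Need P(X < 356) = 0.95 with θ tied to k this way. Start at k = 2, θ = 206: P(X<356) ≈ 0.515.
Too low — raise k to concentrate. Iterating converges to k ≈ 10.3.
Then θ = 206/(10.3−1) ≈ 22.1.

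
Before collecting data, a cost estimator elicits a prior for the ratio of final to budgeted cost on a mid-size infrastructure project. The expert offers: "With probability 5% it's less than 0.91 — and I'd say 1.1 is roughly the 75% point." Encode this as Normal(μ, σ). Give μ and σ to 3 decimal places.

μ = 1.045, σ = 0.082

For Normal(μ,σ), the p-quantile is μ + z_p·σ. Here z_{0.05} = -1.645, z_{0.75} = 0.6745.
So 0.91 = μ − 1.645σ and 1.1 = μ + 0.6745σ.
Subtracting: σ = (1.1 − 0.91)/(0.6745 − (-1.645)) = 0.082.
Then μ = 0.91 − (-1.645)·0.082 = 1.045.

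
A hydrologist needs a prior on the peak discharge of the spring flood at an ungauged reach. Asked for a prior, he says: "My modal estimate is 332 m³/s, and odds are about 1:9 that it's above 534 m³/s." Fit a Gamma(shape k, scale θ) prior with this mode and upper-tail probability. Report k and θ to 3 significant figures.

k ≈ 9.32, θ ≈ 39.9

Gamma(k,θ) with k>1 has mode (k−1)θ, so θ = 332/(k−1).
Need P(X < 534) = 0.9 with θ tied to k this way. Start at k = 2, θ = 332: P(X<534) ≈ 0.478.
Too low — raise k to concentrate. Iterating converges to k ≈ 9.32.
Then θ = 332/(9.32−1) ≈ 39.9.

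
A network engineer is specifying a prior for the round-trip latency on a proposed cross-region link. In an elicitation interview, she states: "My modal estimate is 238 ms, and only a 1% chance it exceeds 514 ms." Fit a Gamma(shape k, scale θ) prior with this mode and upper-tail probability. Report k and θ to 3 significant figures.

k ≈ 9.16, θ ≈ 29.2

Gamma(k,θ) with k>1 has mode (k−1)θ, so θ = 238/(k−1).
Need P(X < 514) = 0.99 with θ tied to k this way. Start at k = 2, θ = 238: P(X<514) ≈ 0.635.
Too low — raise k to concentrate. Iterating converges to k ≈ 9.16.
Then θ = 238/(9.16−1) ≈ 29.2.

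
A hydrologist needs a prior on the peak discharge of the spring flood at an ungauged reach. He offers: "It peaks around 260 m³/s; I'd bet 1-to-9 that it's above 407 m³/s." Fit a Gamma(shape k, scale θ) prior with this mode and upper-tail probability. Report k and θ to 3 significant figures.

Gamma(k,θ) with k>1 has mode (k−1)θ, so θ = 260/(k−1).
Need P(X < 407) = 0.9 with θ tied to k this way. Start at k = 2, θ = 260: P(X<407) ≈ 0.464.
Too low — raise k to concentrate. Iterating converges to k ≈ 10.3.
Then θ = 260/(10.3−1) ≈ 27.9.

k ≈ 10.3, θ ≈ 27.9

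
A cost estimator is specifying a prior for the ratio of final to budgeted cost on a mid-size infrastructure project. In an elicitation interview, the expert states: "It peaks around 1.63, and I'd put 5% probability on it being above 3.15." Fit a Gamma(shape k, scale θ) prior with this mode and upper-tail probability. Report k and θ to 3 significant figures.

Gamma(k,θ) with k>1 has mode (k−1)θ, so θ = 1.63/(k−1).
Need P(X < 3.15) = 0.95 with θ tied to k this way. Start at k = 2, θ = 1.63: P(X<3.15) ≈ 0.575.
Too low — raise k to concentrate. Iterating converges to k ≈ 7.4.
Then θ = 1.63/(7.4−1) ≈ 0.255.

k ≈ 7.4, θ ≈ 0.255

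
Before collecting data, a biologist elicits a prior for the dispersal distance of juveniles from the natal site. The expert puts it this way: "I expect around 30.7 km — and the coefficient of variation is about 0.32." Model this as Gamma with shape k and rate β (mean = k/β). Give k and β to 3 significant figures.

For Gamma(k, rate β): mean = k/β, variance = k/β², so CV = 1/√k.
CV = 0.32, hence k = 1/CV² = 9.77.
Then β = k/mean = 9.77/30.7 = 0.318.

k ≈ 9.77, β ≈ 0.318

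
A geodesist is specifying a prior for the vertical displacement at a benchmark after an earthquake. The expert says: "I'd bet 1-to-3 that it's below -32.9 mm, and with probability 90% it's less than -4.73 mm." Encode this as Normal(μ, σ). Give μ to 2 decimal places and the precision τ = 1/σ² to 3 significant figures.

The p-quantile of Normal(μ,σ) is μ + z_p·σ, with z_{0.25} = -0.6745 and z_{0.9} = 1.282.
Eliminate σ: μ = (z₂·x₁ − z₁·x₂)/(z₂ − z₁) = (1.282·-32.9 − (-0.6745)·-4.73)/1.956 = -23.19.
Then σ = (x₂ − x₁)/(z₂ − z₁) = (-4.73 − -32.9)/1.956 = 14.40.
Precision τ = 1/σ² = 1/14.4² = 0.00482.

μ = -23.19, τ = 0.00482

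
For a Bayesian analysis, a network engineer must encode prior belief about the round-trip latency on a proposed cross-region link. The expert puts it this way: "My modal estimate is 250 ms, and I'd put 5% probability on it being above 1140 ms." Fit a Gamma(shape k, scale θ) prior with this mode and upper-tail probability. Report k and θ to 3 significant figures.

k ≈ 2.06, θ ≈ 235

Gamma(k,θ) with k>1 has mode (k−1)θ, so θ = 250/(k−1).
Need P(X < 1140) = 0.95 with θ tied to k this way. Start at k = 2, θ = 250: P(X<1140) ≈ 0.942.
Too low — raise k to concentrate. Iterating converges to k ≈ 2.06.
Then θ = 250/(2.06−1) ≈ 235.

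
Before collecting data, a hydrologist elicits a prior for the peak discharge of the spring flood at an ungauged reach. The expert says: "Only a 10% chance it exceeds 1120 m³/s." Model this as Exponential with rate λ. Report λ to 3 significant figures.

P(T > 1120.0) = e^(−λ·1120.0) = 0.1, so λ = −ln(0.1)/1120.0 = 0.00206.

λ ≈ 0.00206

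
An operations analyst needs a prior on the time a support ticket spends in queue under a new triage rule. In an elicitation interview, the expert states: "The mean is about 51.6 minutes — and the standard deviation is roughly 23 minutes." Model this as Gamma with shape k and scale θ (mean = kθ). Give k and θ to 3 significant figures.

k ≈ 5.03, θ ≈ 10.3

For Gamma(k, scale θ): mean = kθ, variance = kθ², so CV = 1/√k.
CV = SD/mean = 23/51.6 = 0.4457, hence k = 1/CV² = 5.03.
Then θ = mean/k = 51.6/5.03 = 10.3.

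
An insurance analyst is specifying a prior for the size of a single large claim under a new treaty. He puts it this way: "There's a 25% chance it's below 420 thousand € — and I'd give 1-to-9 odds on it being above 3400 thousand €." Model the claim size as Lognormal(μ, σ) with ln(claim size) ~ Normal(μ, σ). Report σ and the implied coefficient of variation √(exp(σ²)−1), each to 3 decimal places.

σ ≈ 1.069, CV ≈ 1.462

If T ~ Lognormal(μ,σ) then ln T ~ Normal(μ,σ), so the p-quantile of ln T is μ + z_p·σ.
ln(420) = 6.04 and ln(3400) = 8.132; z_{0.25} = -0.6745, z_{0.9} = 1.282.
σ = (8.132 − 6.04)/(1.282 − (-0.6745)) = 1.069.
μ = 6.04 − (-0.6745)·1.069 = 6.761.
CV = √(exp(σ²)−1) = √(exp(1.1431)−1) = 1.462.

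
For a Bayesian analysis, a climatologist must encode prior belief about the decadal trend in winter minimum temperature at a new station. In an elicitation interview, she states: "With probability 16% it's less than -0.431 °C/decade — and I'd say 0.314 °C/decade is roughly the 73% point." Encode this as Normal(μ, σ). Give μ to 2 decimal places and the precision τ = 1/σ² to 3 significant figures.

μ = 0.03, τ = 4.65

For Normal(μ,σ), the p-quantile is μ + z_p·σ. Here z_{0.16} = -0.9945, z_{0.73} = 0.6128.
So -0.431 = μ − 0.9945σ and 0.314 = μ + 0.6128σ.
Subtracting: σ = (0.314 − -0.431)/(0.6128 − (-0.9945)) = 0.46.
Then μ = -0.431 − (-0.9945)·0.46 = 0.03.
Precision τ = 1/σ² = 1/0.4635² = 4.65.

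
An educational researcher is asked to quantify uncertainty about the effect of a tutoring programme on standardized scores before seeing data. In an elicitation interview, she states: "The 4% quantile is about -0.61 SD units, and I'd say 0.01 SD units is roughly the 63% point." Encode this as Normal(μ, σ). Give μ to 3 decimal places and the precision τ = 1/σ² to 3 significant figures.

The p-quantile of Normal(μ,σ) is μ + z_p·σ, with z_{0.04} = -1.751 and z_{0.63} = 0.3319.
Eliminate σ: μ = (z₂·x₁ − z₁·x₂)/(z₂ − z₁) = (0.3319·-0.61 − (-1.751)·0.01)/2.083 = -0.089.
Then σ = (x₂ − x₁)/(z₂ − z₁) = (0.01 − -0.61)/2.083 = 0.298.
Precision τ = 1/σ² = 1/0.2977² = 11.3.

μ = -0.089, τ = 11.3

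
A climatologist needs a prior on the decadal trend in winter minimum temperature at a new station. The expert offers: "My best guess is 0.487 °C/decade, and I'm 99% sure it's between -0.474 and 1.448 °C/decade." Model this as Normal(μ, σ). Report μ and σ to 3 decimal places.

μ = 0.487, σ = 0.373

A symmetric 99% interval runs μ ± z·σ with z = 2.576.
Half-width = 0.961, so σ = 0.961/2.576 = 0.373.
μ is the stated best guess, 0.487.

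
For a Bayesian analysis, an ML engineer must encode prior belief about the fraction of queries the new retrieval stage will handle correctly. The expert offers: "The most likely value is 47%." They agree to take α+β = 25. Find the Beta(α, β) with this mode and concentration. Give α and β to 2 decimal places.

For α,β > 1 the Beta mode is (α−1)/(α+β−2). With α+β = 25, the mode is (α−1)/23.
Set (α−1)/23 = 0.47 → α = 1 + 0.47·23 = 11.81.
β = 25 − α = 13.19.

α = 11.81, β = 13.19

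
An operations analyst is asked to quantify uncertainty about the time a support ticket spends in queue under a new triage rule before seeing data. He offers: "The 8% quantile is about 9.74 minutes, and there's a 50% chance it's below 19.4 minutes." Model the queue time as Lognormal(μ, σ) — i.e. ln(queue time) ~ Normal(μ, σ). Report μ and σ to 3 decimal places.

If T ~ Lognormal(μ,σ) then ln T ~ Normal(μ,σ), so the p-quantile of ln T is μ + z_p·σ.
ln(9.74) = 2.276 and ln(19.4) = 2.965; z_{0.08} = -1.405, z_{0.5} = 0.
σ = (2.965 − 2.276)/(0 − (-1.405)) = 0.490.
μ = 2.276 − (-1.405)·0.490 = 2.965.

μ ≈ 2.965, σ ≈ 0.490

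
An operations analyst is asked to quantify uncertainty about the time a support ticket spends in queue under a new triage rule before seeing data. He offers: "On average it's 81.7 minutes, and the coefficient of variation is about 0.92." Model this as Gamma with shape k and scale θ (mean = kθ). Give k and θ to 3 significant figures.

k ≈ 1.18, θ ≈ 69.2

For Gamma(k, scale θ): mean = kθ, variance = kθ², so CV = 1/√k.
CV = 0.92, hence k = 1/CV² = 1.18.
Then θ = mean/k = 81.7/1.18 = 69.2.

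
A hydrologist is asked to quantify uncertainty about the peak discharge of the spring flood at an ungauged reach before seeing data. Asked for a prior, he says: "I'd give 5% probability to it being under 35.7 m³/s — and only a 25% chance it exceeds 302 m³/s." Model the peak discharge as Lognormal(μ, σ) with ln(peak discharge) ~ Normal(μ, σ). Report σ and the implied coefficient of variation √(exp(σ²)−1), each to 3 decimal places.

If T ~ Lognormal(μ,σ) then ln T ~ Normal(μ,σ), so the p-quantile of ln T is μ + z_p·σ.
ln(35.7) = 3.575 and ln(302) = 5.71; z_{0.05} = -1.645, z_{0.75} = 0.6745.
σ = (5.71 − 3.575)/(0.6745 − (-1.645)) = 0.921.
μ = 3.575 − (-1.645)·0.921 = 5.089.
CV = √(exp(σ²)−1) = √(exp(0.8476)−1) = 1.155.

σ ≈ 0.921, CV ≈ 1.155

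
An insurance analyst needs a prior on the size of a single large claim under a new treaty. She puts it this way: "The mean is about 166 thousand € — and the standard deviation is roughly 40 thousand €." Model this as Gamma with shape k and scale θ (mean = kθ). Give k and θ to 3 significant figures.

For Gamma(k, scale θ): mean = kθ, variance = kθ², so CV = 1/√k.
CV = SD/mean = 40/166 = 0.241, hence k = 1/CV² = 17.2.
Then θ = mean/k = 166/17.2 = 9.64.

k ≈ 17.2, θ ≈ 9.64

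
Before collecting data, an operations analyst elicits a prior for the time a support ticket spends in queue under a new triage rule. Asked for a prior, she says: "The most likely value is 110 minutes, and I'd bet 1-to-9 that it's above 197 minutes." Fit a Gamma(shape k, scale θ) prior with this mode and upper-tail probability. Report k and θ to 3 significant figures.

Gamma(k,θ) with k>1 has mode (k−1)θ, so θ = 110/(k−1).
Need P(X < 197) = 0.9 with θ tied to k this way. Start at k = 2, θ = 110: P(X<197) ≈ 0.534.
Too low — raise k to concentrate. Iterating converges to k ≈ 6.6.
Then θ = 110/(6.6−1) ≈ 19.6.

k ≈ 6.6, θ ≈ 19.6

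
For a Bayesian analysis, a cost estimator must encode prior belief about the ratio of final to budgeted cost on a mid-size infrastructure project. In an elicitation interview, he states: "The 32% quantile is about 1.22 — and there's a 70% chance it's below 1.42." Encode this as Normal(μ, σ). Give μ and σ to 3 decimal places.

μ = 1.314, σ = 0.202

The p-quantile of Normal(μ,σ) is μ + z_p·σ, with z_{0.32} = -0.4677 and z_{0.7} = 0.5244.
Eliminate σ: μ = (z₂·x₁ − z₁·x₂)/(z₂ − z₁) = (0.5244·1.22 − (-0.4677)·1.42)/0.9921 = 1.314.
Then σ = (x₂ − x₁)/(z₂ − z₁) = (1.42 − 1.22)/0.9921 = 0.202.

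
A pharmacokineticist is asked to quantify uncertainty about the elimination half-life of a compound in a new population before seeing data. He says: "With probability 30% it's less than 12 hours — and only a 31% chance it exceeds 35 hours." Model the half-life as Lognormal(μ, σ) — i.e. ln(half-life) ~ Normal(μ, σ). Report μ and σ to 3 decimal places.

If T ~ Lognormal(μ,σ) then ln T ~ Normal(μ,σ), so the p-quantile of ln T is μ + z_p·σ.
ln(12) = 2.485 and ln(35) = 3.555; z_{0.3} = -0.5244, z_{0.69} = 0.4959.
σ = (3.555 − 2.485)/(0.4959 − (-0.5244)) = 1.049.
μ = 2.485 − (-0.5244)·1.049 = 3.035.

μ ≈ 3.035, σ ≈ 1.049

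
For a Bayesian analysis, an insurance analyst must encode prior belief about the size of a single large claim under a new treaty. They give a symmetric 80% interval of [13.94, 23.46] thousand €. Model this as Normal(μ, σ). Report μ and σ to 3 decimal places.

A symmetric 80% interval runs μ ± z·σ with z = 1.282.
Half-width = 4.76, so σ = 4.76/1.282 = 3.714.
μ is the interval midpoint, 18.700.

μ = 18.700, σ = 3.714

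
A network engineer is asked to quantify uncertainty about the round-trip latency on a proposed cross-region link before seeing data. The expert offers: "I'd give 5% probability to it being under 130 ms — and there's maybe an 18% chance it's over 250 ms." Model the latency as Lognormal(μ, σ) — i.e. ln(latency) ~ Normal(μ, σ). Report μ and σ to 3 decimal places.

If T ~ Lognormal(μ,σ) then ln T ~ Normal(μ,σ), so the p-quantile of ln T is μ + z_p·σ.
ln(130) = 4.868 and ln(250) = 5.521; z_{0.05} = -1.645, z_{0.82} = 0.9154.
σ = (5.521 − 4.868)/(0.9154 − (-1.645)) = 0.255.
μ = 4.868 − (-1.645)·0.255 = 5.288.

μ ≈ 5.288, σ ≈ 0.255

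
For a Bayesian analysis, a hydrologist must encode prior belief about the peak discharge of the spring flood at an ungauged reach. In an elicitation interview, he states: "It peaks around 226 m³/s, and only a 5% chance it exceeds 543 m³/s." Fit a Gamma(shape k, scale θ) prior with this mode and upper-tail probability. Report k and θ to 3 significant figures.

Gamma(k,θ) with k>1 has mode (k−1)θ, so θ = 226/(k−1).
Need P(X < 543) = 0.95 with θ tied to k this way. Start at k = 2, θ = 226: P(X<543) ≈ 0.692.
Too low — raise k to concentrate. Iterating converges to k ≈ 4.55.
Then θ = 226/(4.55−1) ≈ 63.7.

k ≈ 4.55, θ ≈ 63.7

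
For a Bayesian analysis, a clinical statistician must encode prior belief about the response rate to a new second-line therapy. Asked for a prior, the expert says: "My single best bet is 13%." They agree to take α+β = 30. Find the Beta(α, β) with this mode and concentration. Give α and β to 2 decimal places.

For α,β > 1 the Beta mode is (α−1)/(α+β−2). With α+β = 30, the mode is (α−1)/28.
Set (α−1)/28 = 0.13 → α = 1 + 0.13·28 = 4.64.
β = 30 − α = 25.36.

α = 4.64, β = 25.36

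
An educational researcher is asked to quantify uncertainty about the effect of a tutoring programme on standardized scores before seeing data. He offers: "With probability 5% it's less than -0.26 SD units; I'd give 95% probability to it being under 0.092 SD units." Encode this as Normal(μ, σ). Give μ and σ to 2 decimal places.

μ = -0.08, σ = 0.11

For Normal(μ,σ), the p-quantile is μ + z_p·σ. Here z_{0.05} = -1.645, z_{0.95} = 1.645.
So -0.26 = μ − 1.645σ and 0.092 = μ + 1.645σ.
Subtracting: σ = (0.092 − -0.26)/(1.645 − (-1.645)) = 0.11.
Then μ = -0.26 − (-1.645)·0.11 = -0.08.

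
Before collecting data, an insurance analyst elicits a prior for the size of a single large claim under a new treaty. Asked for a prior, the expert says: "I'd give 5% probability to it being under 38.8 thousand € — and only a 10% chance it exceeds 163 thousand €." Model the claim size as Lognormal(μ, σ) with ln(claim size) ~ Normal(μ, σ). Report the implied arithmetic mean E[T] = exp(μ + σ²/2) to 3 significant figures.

E[T] ≈ 98 thousand €

If T ~ Lognormal(μ,σ) then ln T ~ Normal(μ,σ), so the p-quantile of ln T is μ + z_p·σ.
ln(38.8) = 3.658 and ln(163) = 5.094; z_{0.05} = -1.645, z_{0.9} = 1.282.
σ = (5.094 − 3.658)/(1.282 − (-1.645)) = 0.490.
μ = 3.658 − (-1.645)·0.490 = 4.465.
E[T] = exp(μ + σ²/2) = exp(4.465 + 0.1203) = 98 thousand €.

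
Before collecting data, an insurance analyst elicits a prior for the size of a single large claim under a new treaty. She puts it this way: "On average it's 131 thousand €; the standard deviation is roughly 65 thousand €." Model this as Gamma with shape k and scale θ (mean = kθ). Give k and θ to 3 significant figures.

For Gamma(k, scale θ): mean = kθ, variance = kθ², so CV = 1/√k.
CV = SD/mean = 65/131 = 0.4962, hence k = 1/CV² = 4.06.
Then θ = mean/k = 131/4.06 = 32.3.

k ≈ 4.06, θ ≈ 32.3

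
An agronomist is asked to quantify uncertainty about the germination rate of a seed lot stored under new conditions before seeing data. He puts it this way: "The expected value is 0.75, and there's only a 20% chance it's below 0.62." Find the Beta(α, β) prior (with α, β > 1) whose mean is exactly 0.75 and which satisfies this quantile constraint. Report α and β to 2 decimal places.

α ≈ 5.12, β ≈ 1.71

With mean 0.75 fixed, write α = 0.75s, β = 0.25s where s = α+β.
Need P(θ < 0.62) = 0.2 under Beta(0.75s, 0.25s). Normal approximation: (q−m)/√(m(1−m)/s) ≈ z_{0.2} = -0.842, so s ≈ 0.75·0.25·(-0.842)²/(0.62−0.75)² = 7.9.
At s = 7.9: P(θ<0.62) ≈ 0.188. Adjusting to match 0.2 gives s ≈ 6.82.
So α = 0.75·6.82 ≈ 5.12, β = 0.25·6.82 ≈ 1.71.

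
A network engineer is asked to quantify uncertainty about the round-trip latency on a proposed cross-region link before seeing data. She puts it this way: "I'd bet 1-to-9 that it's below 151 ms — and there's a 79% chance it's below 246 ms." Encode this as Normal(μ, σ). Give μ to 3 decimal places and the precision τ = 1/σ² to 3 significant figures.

μ = 209.309, τ = 0.000483

For Normal(μ,σ), the p-quantile is μ + z_p·σ. Here z_{0.1} = -1.282, z_{0.79} = 0.8064.
So 151 = μ − 1.282σ and 246 = μ + 0.8064σ.
Subtracting: σ = (246 − 151)/(0.8064 − (-1.282)) = 45.499.
Then μ = 151 − (-1.282)·45.499 = 209.309.
Precision τ = 1/σ² = 1/45.5² = 0.000483.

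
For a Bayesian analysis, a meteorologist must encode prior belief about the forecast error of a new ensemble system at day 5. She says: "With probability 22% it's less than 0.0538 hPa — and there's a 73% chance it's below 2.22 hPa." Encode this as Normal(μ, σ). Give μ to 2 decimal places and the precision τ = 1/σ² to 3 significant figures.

The p-quantile of Normal(μ,σ) is μ + z_p·σ, with z_{0.22} = -0.7722 and z_{0.73} = 0.6128.
Eliminate σ: μ = (z₂·x₁ − z₁·x₂)/(z₂ − z₁) = (0.6128·0.0538 − (-0.7722)·2.22)/1.385 = 1.26.
Then σ = (x₂ − x₁)/(z₂ − z₁) = (2.22 − 0.0538)/1.385 = 1.56.
Precision τ = 1/σ² = 1/1.564² = 0.409.

μ = 1.26, τ = 0.409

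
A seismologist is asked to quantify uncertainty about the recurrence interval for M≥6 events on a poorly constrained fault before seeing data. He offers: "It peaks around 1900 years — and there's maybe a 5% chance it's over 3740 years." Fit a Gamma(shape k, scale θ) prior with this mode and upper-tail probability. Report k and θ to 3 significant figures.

k ≈ 7.05, θ ≈ 314

Gamma(k,θ) with k>1 has mode (k−1)θ, so θ = 1900/(k−1).
Need P(X < 3740) = 0.95 with θ tied to k this way. Start at k = 2, θ = 1900: P(X<3740) ≈ 0.585.
Too low — raise k to concentrate. Iterating converges to k ≈ 7.05.
Then θ = 1900/(7.05−1) ≈ 314.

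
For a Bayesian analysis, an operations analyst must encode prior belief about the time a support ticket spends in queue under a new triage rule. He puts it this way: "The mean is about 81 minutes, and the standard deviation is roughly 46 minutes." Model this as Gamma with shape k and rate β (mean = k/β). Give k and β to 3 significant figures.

For Gamma(k, rate β): mean = k/β, variance = k/β², so CV = 1/√k.
CV = SD/mean = 46/81 = 0.5679, hence k = 1/CV² = 3.1.
Then β = k/mean = 3.1/81 = 0.0383.

k ≈ 3.1, β ≈ 0.0383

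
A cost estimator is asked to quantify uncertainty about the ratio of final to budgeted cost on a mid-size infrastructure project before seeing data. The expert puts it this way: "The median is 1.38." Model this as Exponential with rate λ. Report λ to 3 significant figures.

Exponential median = ln 2 / λ, so λ = ln 2 / 1.38 = 0.502.

λ ≈ 0.502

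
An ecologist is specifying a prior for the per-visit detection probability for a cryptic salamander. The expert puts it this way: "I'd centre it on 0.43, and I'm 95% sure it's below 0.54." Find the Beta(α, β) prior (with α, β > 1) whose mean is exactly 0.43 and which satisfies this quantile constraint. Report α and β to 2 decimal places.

α ≈ 23.82, β ≈ 31.57

With mean 0.43 fixed, write α = 0.43s, β = 0.57s where s = α+β.
Need P(θ < 0.54) = 0.95 under Beta(0.43s, 0.57s). Normal approximation: (q−m)/√(m(1−m)/s) ≈ z_{0.95} = 1.64, so s ≈ 0.43·0.57·(1.64)²/(0.54−0.43)² = 54.8.
At s = 54.8: P(θ<0.54) ≈ 0.949. Adjusting to match 0.95 gives s ≈ 55.39.
So α = 0.43·55.39 ≈ 23.82, β = 0.57·55.39 ≈ 31.57.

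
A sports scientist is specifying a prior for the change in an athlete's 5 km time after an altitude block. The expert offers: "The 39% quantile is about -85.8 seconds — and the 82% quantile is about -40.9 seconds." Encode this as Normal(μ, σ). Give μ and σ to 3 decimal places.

μ = -75.302, σ = 37.583

For Normal(μ,σ), the p-quantile is μ + z_p·σ. Here z_{0.39} = -0.2793, z_{0.82} = 0.9154.
So -85.8 = μ − 0.2793σ and -40.9 = μ + 0.9154σ.
Subtracting: σ = (-40.9 − -85.8)/(0.9154 − (-0.2793)) = 37.583.
Then μ = -85.8 − (-0.2793)·37.583 = -75.302.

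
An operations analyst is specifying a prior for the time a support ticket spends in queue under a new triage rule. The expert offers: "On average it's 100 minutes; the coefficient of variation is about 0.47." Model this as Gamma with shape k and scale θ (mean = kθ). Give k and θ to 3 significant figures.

For Gamma(k, scale θ): mean = kθ, variance = kθ², so CV = 1/√k.
CV = 0.47, hence k = 1/CV² = 4.53.
Then θ = mean/k = 100/4.53 = 22.1.

k ≈ 4.53, θ ≈ 22.1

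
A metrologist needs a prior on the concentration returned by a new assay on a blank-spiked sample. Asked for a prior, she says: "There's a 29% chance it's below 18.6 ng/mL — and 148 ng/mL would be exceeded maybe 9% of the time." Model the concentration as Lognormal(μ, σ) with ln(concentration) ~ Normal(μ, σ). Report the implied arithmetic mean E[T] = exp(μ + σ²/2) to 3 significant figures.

If T ~ Lognormal(μ,σ) then ln T ~ Normal(μ,σ), so the p-quantile of ln T is μ + z_p·σ.
ln(18.6) = 2.923 and ln(148) = 4.997; z_{0.29} = -0.5534, z_{0.91} = 1.341.
σ = (4.997 − 2.923)/(1.341 − (-0.5534)) = 1.095.
μ = 2.923 − (-0.5534)·1.095 = 3.529.
E[T] = exp(μ + σ²/2) = exp(3.529 + 0.5995) = 62.1 ng/mL.

E[T] ≈ 62.1 ng/mL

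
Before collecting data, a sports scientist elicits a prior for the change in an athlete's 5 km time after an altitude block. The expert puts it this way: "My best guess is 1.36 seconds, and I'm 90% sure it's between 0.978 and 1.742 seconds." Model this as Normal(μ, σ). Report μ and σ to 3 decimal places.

μ = 1.360, σ = 0.232

A symmetric 90% interval runs μ ± z·σ with z = 1.645.
Half-width = 0.382, so σ = 0.382/1.645 = 0.232.
μ is the stated best guess, 1.360.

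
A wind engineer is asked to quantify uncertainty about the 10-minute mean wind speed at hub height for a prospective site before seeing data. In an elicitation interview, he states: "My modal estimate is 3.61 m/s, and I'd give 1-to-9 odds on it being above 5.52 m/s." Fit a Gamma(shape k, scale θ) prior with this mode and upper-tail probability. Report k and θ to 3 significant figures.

k ≈ 11.3, θ ≈ 0.349

Gamma(k,θ) with k>1 has mode (k−1)θ, so θ = 3.61/(k−1).
Need P(X < 5.52) = 0.9 with θ tied to k this way. Start at k = 2, θ = 3.61: P(X<5.52) ≈ 0.452.
Too low — raise k to concentrate. Iterating converges to k ≈ 11.3.
Then θ = 3.61/(11.3−1) ≈ 0.349.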